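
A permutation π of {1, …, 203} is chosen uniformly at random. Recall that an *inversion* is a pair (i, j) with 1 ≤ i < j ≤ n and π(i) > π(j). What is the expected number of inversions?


Write X = Σ X_I over the C(203, 2) = 20503 pairs i < j, with X_I the indicator of one inversion.
There are 20503 indicators.
For each fixed pair i < j, the values π(i) and π(j) are two distinct elements of {1, …, 203} in uniformly random order; by symmetry P[π(i) > π(j)] = 1/2.
By linearity: E[X] = 20503 · (1/2) = C(203, 2) · (1/2) = 20503/2 = 20503/2 ≈ 10251.500000.

E[X] = 20503/2 = 10251.500000.


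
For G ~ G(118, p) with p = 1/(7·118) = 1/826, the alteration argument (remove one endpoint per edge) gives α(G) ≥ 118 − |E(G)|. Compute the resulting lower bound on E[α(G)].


E[|E(G)|] = C(118, 2)·p = 6903 · (1/826) = 117/14.
E[α(G)] ≥ n − E[|E(G)|] = 118 − 117/14 = 1535/14.
Numerically: ≈ 109.643.
(This is only a lower bound; the true E[α(G)] may be larger.)

E[α(G)] ≥ 1535/14 ≈ 109.643.


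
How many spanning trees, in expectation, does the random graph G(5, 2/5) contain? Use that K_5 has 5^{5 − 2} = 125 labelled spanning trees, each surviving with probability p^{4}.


K_5 has 5^{5 − 2} = 125 labelled spanning trees.
For each such spanning tree H, let X_H = 1 if all 4 edges of H are present in G. Then P[X_H = 1] = p^{4} = (2/5)^{4} = 16/625.
By linearity: E[X] = Σ_H E[X_H] = 125 · p^{4} = 125 · 16/625 = 16/5.
Numerically: E[X] ≈ 3.2.

E[X] = 125 · (2/5)^{4} = 16/5 ≈ 3.2.


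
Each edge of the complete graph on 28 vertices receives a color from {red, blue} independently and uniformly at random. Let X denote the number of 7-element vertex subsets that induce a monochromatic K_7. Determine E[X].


Let X = Σ_S X_S over the C(28, 7) = 1184040 subsets S of size 7, where X_S = 1 if the K_7 on S is monochromatic.
For a fixed S, the K_7 on S has C(7, 2) = 21 edges. P[all 21 edges red] = (1/2)^21, and likewise for blue, so P[monochromatic] = 2·(1/2)^21 = 2^{1 − 21} = 1/1048576.
By linearity of expectation: E[X] = C(28, 7) · 2^{1 − 21} = 1184040 · 1/1048576 = 148005/131072.
Numerically: E[X] ≈ 1.12919.

E[X] = C(28,7)·2^(1−C(7,2)) = 148005/131072 ≈ 1.12919.


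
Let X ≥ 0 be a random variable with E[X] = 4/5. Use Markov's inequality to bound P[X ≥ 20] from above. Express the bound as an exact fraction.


μ = E[X] = 4/5, a = 20.
Markov: P[X ≥ 20] ≤ μ/a = (4/5)/20 = 1/25.
Numerically: ≈ 0.040000.
(Since a = 20 > μ = 0.800000, the bound 1/25 is < 1 and informative.)

P[X ≥ 20] ≤ 1/25 ≈ 0.040000.


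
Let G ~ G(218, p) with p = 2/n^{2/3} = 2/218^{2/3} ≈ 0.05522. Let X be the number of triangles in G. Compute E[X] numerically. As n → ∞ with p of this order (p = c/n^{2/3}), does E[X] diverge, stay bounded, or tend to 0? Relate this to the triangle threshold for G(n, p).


Number of potential triangles: C(218, 3) = 1703016.
Each occurs with probability p³ ≈ (0.05522)³ ≈ 1.683360e-04.
By linearity: E[X] = C(218, 3)·p³ ≈ 1703016 · 1.683360e-04 ≈ 286.6789.
Since α = 2/3 < 1, p = c/n^{2/3} ≫ 1/n is above the triangle threshold p ~ 1/n. Asymptotically E[X] ~ (c³/6)·n^{3(1−α)} = (2³/6)·n^{1} → ∞; triangles are abundant w.h.p.

E[X] ≈ 286.6789; in regime p = Θ(1/n^{2/3}) E[X] diverges (above the triangle threshold p ~ 1/n).


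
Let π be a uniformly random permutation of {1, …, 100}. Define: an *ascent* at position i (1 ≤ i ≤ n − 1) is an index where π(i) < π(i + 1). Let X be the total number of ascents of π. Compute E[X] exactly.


Write X = Σ X_I over i = 1, …, 99, with X_I the indicator of one ascent.
There are 99 indicators.
For each fixed i, the pair (π(i), π(i+1)) is a uniformly random ordered pair of distinct values from {1, …, 100}; by symmetry P[π(i) < π(i+1)] = 1/2.
By linearity: E[X] = 99 · (1/2) = (100 − 1) · (1/2) = 99/2 ≈ 49.500000.

E[X] = 99/2 = 49.500000.


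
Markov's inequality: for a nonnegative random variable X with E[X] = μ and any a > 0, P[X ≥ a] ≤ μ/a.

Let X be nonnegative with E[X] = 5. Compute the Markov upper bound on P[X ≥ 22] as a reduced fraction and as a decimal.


μ = E[X] = 5, a = 22.
Markov: P[X ≥ 22] ≤ μ/a = (5)/22 = 5/22.
Numerically: ≈ 0.227273.
(Since a = 22 > μ = 5.000000, the bound 5/22 is < 1 and informative.)

P[X ≥ 22] ≤ 5/22 ≈ 0.227273.


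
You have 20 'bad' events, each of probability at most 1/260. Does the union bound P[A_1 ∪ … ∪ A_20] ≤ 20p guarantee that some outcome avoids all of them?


Union bound: P[∪_{i=1}^{20} A_i] ≤ Σ_i P[A_i] ≤ 20·p = 20·(1/260) = 1/13.
Numerically: 1/13 ≈ 0.077.
Is 1/13 < 1? YES.
Since P[∪ A_i] ≤ 1/13 < 1, the complement has P[∩ A_i^c] ≥ 1 − 1/13 = 12/13 > 0, so some outcome avoids every A_i.

20·p = 1/13 ≈ 0.077; existence CERTIFIED by the union bound.


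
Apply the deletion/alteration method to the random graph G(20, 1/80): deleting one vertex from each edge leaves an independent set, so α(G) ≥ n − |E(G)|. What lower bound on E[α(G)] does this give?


E[|E(G)|] = C(20, 2)·p = 190 · (1/80) = 19/8.
E[α(G)] ≥ n − E[|E(G)|] = 20 − 19/8 = 141/8.
Numerically: ≈ 17.6250.
(This is only a lower bound; the true E[α(G)] may be larger.)

E[α(G)] ≥ 141/8 ≈ 17.6250.


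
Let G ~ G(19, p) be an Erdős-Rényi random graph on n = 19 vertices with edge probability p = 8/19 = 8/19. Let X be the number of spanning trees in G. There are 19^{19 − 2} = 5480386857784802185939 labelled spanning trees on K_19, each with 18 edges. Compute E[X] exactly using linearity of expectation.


K_19 has 19^{19 − 2} = 5480386857784802185939 labelled spanning trees.
For each such spanning tree H, let X_H = 1 if all 18 edges of H are present in G. Then P[X_H = 1] = p^{18} = (8/19)^{18} = 18014398509481984/104127350297911241532841.
By linearity: E[X] = Σ_H E[X_H] = 5480386857784802185939 · p^{18} = 5480386857784802185939 · 18014398509481984/104127350297911241532841 = 18014398509481984/19.
Numerically: E[X] ≈ 9.48126e+14.

E[X] = 5480386857784802185939 · (8/19)^{18} = 18014398509481984/19 ≈ 9.48126e+14.


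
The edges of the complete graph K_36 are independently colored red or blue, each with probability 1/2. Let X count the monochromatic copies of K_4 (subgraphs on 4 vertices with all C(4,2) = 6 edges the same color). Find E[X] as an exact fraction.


Let X = Σ_S X_S over the C(36, 4) = 58905 subsets S of size 4, where X_S = 1 if the K_4 on S is monochromatic.
For a fixed S, the K_4 on S has C(4, 2) = 6 edges. P[all 6 edges red] = (1/2)^6, and likewise for blue, so P[monochromatic] = 2·(1/2)^6 = 2^{1 − 6} = 1/32.
Summing: E[X] = C(36, 4) · 2^{1 − 6} = 58905 · 1/32 = 58905/32.
Numerically: E[X] ≈ 1840.781.

E[X] = C(36,4)·2^(1−C(4,2)) = 58905/32 ≈ 1840.781.


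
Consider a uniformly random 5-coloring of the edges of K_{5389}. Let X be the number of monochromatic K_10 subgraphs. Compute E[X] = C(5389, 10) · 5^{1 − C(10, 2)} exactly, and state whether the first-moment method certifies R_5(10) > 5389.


E[X] = C(5389, 10) · 5^{1 − 45} = 5645340767466558997768874792926 · 5^{−44} = 5645340767466558997768874792926/5684341886080801486968994140625.
As a reduced fraction: E[X] = 5645340767466558997768874792926/5684341886080801486968994140625 ≈ 0.9931389.
Is E[X] < 1? YES.
Since E[X] < 1, there exists a 5-coloring of K_{5389} with no monochromatic K_10; hence R_5(10) > 5389.

E[X] = 5645340767466558997768874792926/5684341886080801486968994140625 ≈ 0.9931389; E[X] < 1, so R_5(10) > 5389.


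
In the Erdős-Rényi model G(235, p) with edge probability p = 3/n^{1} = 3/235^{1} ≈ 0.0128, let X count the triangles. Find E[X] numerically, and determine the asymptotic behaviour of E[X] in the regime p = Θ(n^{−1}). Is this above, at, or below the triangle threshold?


Number of potential triangles: C(235, 3) = 2135445.
Each occurs with probability p³ ≈ (0.0128)³ ≈ 2.08046e-06.
By linearity: E[X] = C(235, 3)·p³ ≈ 2135445 · 2.08046e-06 ≈ 4.443.
Here α = 1, so p = 3/n is exactly at the triangle threshold p ~ 1/n. Asymptotically E[X] → c³/6 = 3³/6 = 9/2 ≈ 4.500, a bounded constant. In this regime the triangle count is asymptotically Poisson(c³/6).

E[X] ≈ 4.443; in regime p = Θ(1/n^{1}) E[X] stays bounded (at the triangle threshold p ~ 1/n).


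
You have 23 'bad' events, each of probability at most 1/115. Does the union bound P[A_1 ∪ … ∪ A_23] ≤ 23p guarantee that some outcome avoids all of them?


Union bound: P[∪_{i=1}^{23} A_i] ≤ Σ_i P[A_i] ≤ 23·p = 23·(1/115) = 1/5.
Numerically: 1/5 ≈ 0.2000000.
Is 1/5 < 1? YES.
Since P[∪ A_i] ≤ 1/5 < 1, the complement has P[∩ A_i^c] ≥ 1 − 1/5 = 4/5 > 0, so some outcome avoids every A_i.

23·p = 1/5 ≈ 0.2000000; existence CERTIFIED by the union bound.


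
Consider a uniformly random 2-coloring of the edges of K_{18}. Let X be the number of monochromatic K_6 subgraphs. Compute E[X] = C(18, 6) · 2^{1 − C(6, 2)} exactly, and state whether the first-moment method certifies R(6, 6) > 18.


E[X] = C(18, 6) · 2^{1 − 15} = 18564 · 2^{−14} = 18564/16384.
As a reduced fraction: E[X] = 4641/4096 ≈ 1.1330566.
Is E[X] < 1? NO.
Since E[X] ≥ 1, the first-moment bound is inconclusive at n = 18; it does NOT by itself certify R(6, 6) > 18.

E[X] = 4641/4096 ≈ 1.1330566; E[X] ≥ 1; first-moment method inconclusive here.


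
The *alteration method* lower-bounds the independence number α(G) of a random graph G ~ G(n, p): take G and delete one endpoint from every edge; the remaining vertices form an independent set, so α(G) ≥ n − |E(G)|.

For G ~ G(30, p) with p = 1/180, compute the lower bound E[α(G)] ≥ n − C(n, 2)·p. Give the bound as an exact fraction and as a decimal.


E[|E(G)|] = C(30, 2)·p = 435 · (1/180) = 29/12.
E[α(G)] ≥ n − E[|E(G)|] = 30 − 29/12 = 331/12.
Numerically: ≈ 27.58333.
(This is only a lower bound; the true E[α(G)] may be larger.)

E[α(G)] ≥ 331/12 ≈ 27.58333.


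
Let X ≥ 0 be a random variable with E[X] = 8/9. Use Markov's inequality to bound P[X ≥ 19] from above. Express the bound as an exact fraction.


μ = E[X] = 8/9, a = 19.
Markov: P[X ≥ 19] ≤ μ/a = (8/9)/19 = 8/171.
Numerically: ≈ 0.0468.
(Since a = 19 > μ = 0.8889, the bound 8/171 is < 1 and informative.)

P[X ≥ 19] ≤ 8/171 ≈ 0.0468.


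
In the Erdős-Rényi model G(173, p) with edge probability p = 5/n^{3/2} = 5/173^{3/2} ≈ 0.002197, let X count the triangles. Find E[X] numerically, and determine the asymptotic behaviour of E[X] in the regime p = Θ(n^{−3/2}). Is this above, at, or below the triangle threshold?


Number of potential triangles: C(173, 3) = 848046.
Each occurs with probability p³ ≈ (0.002197)³ ≈ 1.060969e-08.
By linearity: E[X] = C(173, 3)·p³ ≈ 848046 · 1.060969e-08 ≈ 0.0090.
Since α = 3/2 > 1, p = c/n^{3/2} = o(1/n) is below the triangle threshold p ~ 1/n. Asymptotically E[X] ~ (c³/6)·n^{3(1−α)} = (5³/6)·n^{-1.5} → 0, so by Markov's inequality G has no triangles w.h.p.

E[X] ≈ 0.0090; in regime p = Θ(1/n^{3/2}) E[X] tends to 0 (below the triangle threshold p ~ 1/n).


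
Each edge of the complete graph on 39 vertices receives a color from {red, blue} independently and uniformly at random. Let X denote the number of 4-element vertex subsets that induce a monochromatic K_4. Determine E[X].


Let X = Σ_S X_S over the C(39, 4) = 82251 subsets S of size 4, where X_S = 1 if the K_4 on S is monochromatic.
For a fixed S, the K_4 on S has C(4, 2) = 6 edges. P[all 6 edges red] = (1/2)^6, and likewise for blue, so P[monochromatic] = 2·(1/2)^6 = 2^{1 − 6} = 1/32.
By linearity: E[X] = C(39, 4) · 2^{1 − 6} = 82251 · 1/32 = 82251/32.
Numerically: E[X] ≈ 2570.343750.

E[X] = C(39,4)·2^(1−C(4,2)) = 82251/32 ≈ 2570.343750.


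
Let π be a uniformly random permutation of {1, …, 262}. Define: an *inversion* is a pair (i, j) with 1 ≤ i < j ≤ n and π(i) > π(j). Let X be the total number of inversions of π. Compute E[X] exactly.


Write X = Σ X_I over the C(262, 2) = 34191 pairs i < j, with X_I the indicator of one inversion.
There are 34191 indicators.
For each fixed pair i < j, the values π(i) and π(j) are two distinct elements of {1, …, 262} in uniformly random order; by symmetry P[π(i) > π(j)] = 1/2.
By linearity: E[X] = 34191 · (1/2) = C(262, 2) · (1/2) = 34191/2 = 34191/2 ≈ 17095.5000.

E[X] = 34191/2 = 17095.5000.


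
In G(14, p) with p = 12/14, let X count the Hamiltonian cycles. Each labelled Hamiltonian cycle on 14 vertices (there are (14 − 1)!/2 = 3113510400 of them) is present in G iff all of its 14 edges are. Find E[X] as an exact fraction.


K_14 has (14 − 1)!/2 = 3113510400 labelled Hamiltonian cycles.
For each such Hamiltonian cycle H, let X_H = 1 if all 14 edges of H are present in G. Then P[X_H = 1] = p^{14} = (6/7)^{14} = 78364164096/678223072849.
By linearity: E[X] = Σ_H E[X_H] = 3113510400 · p^{14} = 3113510400 · 78364164096/678223072849 = 34855377128600371200/96889010407.
Numerically: E[X] ≈ 3.5975e+08.

E[X] = 3113510400 · (6/7)^{14} = 34855377128600371200/96889010407 ≈ 3.5975e+08.


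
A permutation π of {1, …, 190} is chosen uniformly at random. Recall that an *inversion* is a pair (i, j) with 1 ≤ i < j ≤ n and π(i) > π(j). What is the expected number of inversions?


Write X = Σ X_I over the C(190, 2) = 17955 pairs i < j, with X_I the indicator of one inversion.
There are 17955 indicators.
For each fixed pair i < j, the values π(i) and π(j) are two distinct elements of {1, …, 190} in uniformly random order; by symmetry P[π(i) > π(j)] = 1/2.
By linearity: E[X] = 17955 · (1/2) = C(190, 2) · (1/2) = 17955/2 = 17955/2 ≈ 8977.5000.

E[X] = 17955/2 = 8977.5000.


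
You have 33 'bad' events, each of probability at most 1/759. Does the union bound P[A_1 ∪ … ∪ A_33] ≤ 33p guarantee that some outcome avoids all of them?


Union bound: P[∪_{i=1}^{33} A_i] ≤ Σ_i P[A_i] ≤ 33·p = 33·(1/759) = 1/23.
Numerically: 1/23 ≈ 0.0434783.
Is 1/23 < 1? YES.
Since P[∪ A_i] ≤ 1/23 < 1, the complement has P[∩ A_i^c] ≥ 1 − 1/23 = 22/23 > 0, so some outcome avoids every A_i.

33·p = 1/23 ≈ 0.0434783; existence CERTIFIED by the union bound.


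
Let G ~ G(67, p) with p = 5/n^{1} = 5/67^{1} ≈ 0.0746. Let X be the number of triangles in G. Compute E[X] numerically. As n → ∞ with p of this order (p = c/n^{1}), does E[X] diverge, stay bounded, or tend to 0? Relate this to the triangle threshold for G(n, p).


Number of potential triangles: C(67, 3) = 47905.
Each occurs with probability p³ ≈ (0.0746)³ ≈ 4.15610e-04.
By linearity: E[X] = C(67, 3)·p³ ≈ 47905 · 4.15610e-04 ≈ 19.910.
Here α = 1, so p = 5/n is exactly at the triangle threshold p ~ 1/n. Asymptotically E[X] → c³/6 = 5³/6 = 125/6 ≈ 20.833, a bounded constant. In this regime the triangle count is asymptotically Poisson(c³/6).

E[X] ≈ 19.910; in regime p = Θ(1/n^{1}) E[X] stays bounded (at the triangle threshold p ~ 1/n).


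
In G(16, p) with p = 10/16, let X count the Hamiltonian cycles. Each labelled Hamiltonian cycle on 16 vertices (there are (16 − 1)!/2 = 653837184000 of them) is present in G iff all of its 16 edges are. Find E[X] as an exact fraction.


K_16 has (16 − 1)!/2 = 653837184000 labelled Hamiltonian cycles.
For each such Hamiltonian cycle H, let X_H = 1 if all 16 edges of H are present in G. Then P[X_H = 1] = p^{16} = (5/8)^{16} = 152587890625/281474976710656.
By linearity: E[X] = Σ_H E[X_H] = 653837184000 · p^{16} = 653837184000 · 152587890625/281474976710656 = 97429332733154296875/274877906944.
Numerically: E[X] ≈ 3.544e+08.

E[X] = 653837184000 · (5/8)^{16} = 97429332733154296875/274877906944 ≈ 3.544e+08.


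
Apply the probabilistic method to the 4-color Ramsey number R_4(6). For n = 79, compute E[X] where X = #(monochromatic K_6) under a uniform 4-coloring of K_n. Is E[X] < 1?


E[X] = C(79, 6) · 4^{1 − 15} = 277962685 · 4^{−14} = 277962685/268435456.
As a reduced fraction: E[X] = 277962685/268435456 ≈ 1.035492.
Is E[X] < 1? NO.
Since E[X] ≥ 1, the first-moment bound is inconclusive at n = 79; it does NOT by itself certify R_4(6) > 79.

E[X] = 277962685/268435456 ≈ 1.035492; E[X] ≥ 1; first-moment method inconclusive here.


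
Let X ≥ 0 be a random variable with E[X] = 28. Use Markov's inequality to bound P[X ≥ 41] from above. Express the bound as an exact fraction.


μ = E[X] = 28, a = 41.
Markov: P[X ≥ 41] ≤ μ/a = (28)/41 = 28/41.
Numerically: ≈ 0.682927.
(Since a = 41 > μ = 28.000000, the bound 28/41 is < 1 and informative.)

P[X ≥ 41] ≤ 28/41 ≈ 0.682927.


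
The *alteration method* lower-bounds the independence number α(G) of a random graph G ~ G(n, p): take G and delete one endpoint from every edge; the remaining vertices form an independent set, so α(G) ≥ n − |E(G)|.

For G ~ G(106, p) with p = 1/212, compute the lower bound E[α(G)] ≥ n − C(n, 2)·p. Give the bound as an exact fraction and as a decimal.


E[|E(G)|] = C(106, 2)·p = 5565 · (1/212) = 105/4.
E[α(G)] ≥ n − E[|E(G)|] = 106 − 105/4 = 319/4.
Numerically: ≈ 79.75000.
(This is only a lower bound; the true E[α(G)] may be larger.)

E[α(G)] ≥ 319/4 ≈ 79.75000.


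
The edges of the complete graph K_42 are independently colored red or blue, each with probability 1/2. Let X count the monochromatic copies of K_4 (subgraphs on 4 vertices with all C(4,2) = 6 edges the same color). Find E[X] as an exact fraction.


Let X = Σ_S X_S over the C(42, 4) = 111930 subsets S of size 4, where X_S = 1 if the K_4 on S is monochromatic.
For a fixed S, the K_4 on S has C(4, 2) = 6 edges. P[all 6 edges red] = (1/2)^6, and likewise for blue, so P[monochromatic] = 2·(1/2)^6 = 2^{1 − 6} = 1/32.
Summing: E[X] = C(42, 4) · 2^{1 − 6} = 111930 · 1/32 = 55965/16.
Numerically: E[X] ≈ 3497.81250.

E[X] = C(42,4)·2^(1−C(4,2)) = 55965/16 ≈ 3497.81250.


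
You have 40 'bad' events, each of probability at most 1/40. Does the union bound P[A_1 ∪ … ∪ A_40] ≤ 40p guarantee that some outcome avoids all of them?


Union bound: P[∪_{i=1}^{40} A_i] ≤ Σ_i P[A_i] ≤ 40·p = 40·(1/40) = 1.
Numerically: 1 ≈ 1.0000000.
Is 1 < 1? NO.
Since the bound 1 is ≥ 1, the union bound is uninformative here; it does NOT by itself certify existence.

40·p = 1 ≈ 1.0000000; existence NOT certified by the union bound.


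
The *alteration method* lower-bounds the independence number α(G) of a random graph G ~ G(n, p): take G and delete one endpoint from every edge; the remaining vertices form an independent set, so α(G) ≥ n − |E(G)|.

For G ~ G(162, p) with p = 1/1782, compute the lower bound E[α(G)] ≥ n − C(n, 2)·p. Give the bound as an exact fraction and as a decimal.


E[|E(G)|] = C(162, 2)·p = 13041 · (1/1782) = 161/22.
E[α(G)] ≥ n − E[|E(G)|] = 162 − 161/22 = 3403/22.
Numerically: ≈ 154.68182.
(This is only a lower bound; the true E[α(G)] may be larger.)

E[α(G)] ≥ 3403/22 ≈ 154.68182.


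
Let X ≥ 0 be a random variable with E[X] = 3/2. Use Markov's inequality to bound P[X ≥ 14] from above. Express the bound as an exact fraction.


μ = E[X] = 3/2, a = 14.
Markov: P[X ≥ 14] ≤ μ/a = (3/2)/14 = 3/28.
Numerically: ≈ 0.107143.
(Since a = 14 > μ = 1.500000, the bound 3/28 is < 1 and informative.)

P[X ≥ 14] ≤ 3/28 ≈ 0.107143.


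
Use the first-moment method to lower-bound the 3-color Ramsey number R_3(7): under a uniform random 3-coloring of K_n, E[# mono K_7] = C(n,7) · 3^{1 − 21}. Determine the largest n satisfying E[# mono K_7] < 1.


We need C(n, 7) · 3^{1 − 21} < 1, i.e. C(n, 7) < 3^{21 − 1} = 3486784401.
Check values of n near the boundary:
  n = 75: C(75, 7) = 1984829850; 1984829850 < 3486784401? YES
  n = 76: C(76, 7) = 2186189400; 2186189400 < 3486784401? YES
  n = 77: C(77, 7) = 2404808340; 2404808340 < 3486784401? YES
  n = 78: C(78, 7) = 2641902120; 2641902120 < 3486784401? YES
  n = 79: C(79, 7) = 2898753715; 2898753715 < 3486784401? YES
  n = 80: C(80, 7) = 3176716400; 3176716400 < 3486784401? YES
  n = 81: C(81, 7) = 3477216600; 3477216600 < 3486784401? YES
  n = 82: C(82, 7) = 3801756816; 3801756816 < 3486784401? NO
  n = 83: C(83, 7) = 4151918628; 4151918628 < 3486784401? NO
  n = 84: C(84, 7) = 4529365776; 4529365776 < 3486784401? NO
The largest n with C(n, 7) < 3486784401 is n = 81 (where E[X] = 42928600/43046721 ≈ 0.9973). Hence R_3(7) > 81, i.e. R_3(7) ≥ 82.

Largest n = 81; hence R_3(7) > 81.


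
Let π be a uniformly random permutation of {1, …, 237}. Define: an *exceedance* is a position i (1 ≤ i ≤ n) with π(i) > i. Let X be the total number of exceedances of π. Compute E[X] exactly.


Write X = Σ_{i=1}^{237} X_i, where X_i = 1_{π(i) > i}.
For each fixed i, π(i) is uniform over {1, …, 237} (marginal of a uniform permutation), so P[π(i) > i] = (n − i)/n. Summing: Σ_{i=1}^{237} (n − i)/n = (0 + 1 + … + 236)/237 = 237(237 − 1)/(2·237) = (237 − 1)/2.
Hence E[X] = Σ_{i=1}^{237} (237 − i)/237 = 118 ≈ 118.000.

E[X] = 118 = 118.000.


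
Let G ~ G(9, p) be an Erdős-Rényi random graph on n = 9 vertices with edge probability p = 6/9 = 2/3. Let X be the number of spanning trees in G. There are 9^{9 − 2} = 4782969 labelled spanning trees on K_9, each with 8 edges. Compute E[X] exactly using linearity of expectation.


K_9 has 9^{9 − 2} = 4782969 labelled spanning trees.
For each such spanning tree H, let X_H = 1 if all 8 edges of H are present in G. Then P[X_H = 1] = p^{8} = (2/3)^{8} = 256/6561.
Summing the indicators: E[X] = Σ_H E[X_H] = 4782969 · p^{8} = 4782969 · 256/6561 = 186624.
Numerically: E[X] ≈ 1.866e+05.

E[X] = 4782969 · (2/3)^{8} = 186624 ≈ 1.866e+05.


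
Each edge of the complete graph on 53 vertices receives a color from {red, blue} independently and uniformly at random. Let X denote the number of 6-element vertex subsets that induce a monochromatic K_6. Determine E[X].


Let X = Σ_S X_S over the C(53, 6) = 22957480 subsets S of size 6, where X_S = 1 if the K_6 on S is monochromatic.
For a fixed S, the K_6 on S has C(6, 2) = 15 edges. P[all 15 edges red] = (1/2)^15, and likewise for blue, so P[monochromatic] = 2·(1/2)^15 = 2^{1 − 15} = 1/16384.
Summing: E[X] = C(53, 6) · 2^{1 − 15} = 22957480 · 1/16384 = 2869685/2048.
Numerically: E[X] ≈ 1401.2134.

E[X] = C(53,6)·2^(1−C(6,2)) = 2869685/2048 ≈ 1401.2134.


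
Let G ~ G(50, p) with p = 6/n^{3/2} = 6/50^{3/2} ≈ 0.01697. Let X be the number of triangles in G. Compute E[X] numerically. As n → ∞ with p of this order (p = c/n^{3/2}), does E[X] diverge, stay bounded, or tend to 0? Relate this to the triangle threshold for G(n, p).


Number of potential triangles: C(50, 3) = 19600.
Each occurs with probability p³ ≈ (0.01697)³ ≈ 4.887522e-06.
By linearity: E[X] = C(50, 3)·p³ ≈ 19600 · 4.887522e-06 ≈ 0.0958.
Since α = 3/2 > 1, p = c/n^{3/2} = o(1/n) is below the triangle threshold p ~ 1/n. Asymptotically E[X] ~ (c³/6)·n^{3(1−α)} = (6³/6)·n^{-1.5} → 0, so by Markov's inequality G has no triangles w.h.p.

E[X] ≈ 0.0958; in regime p = Θ(1/n^{3/2}) E[X] tends to 0 (below the triangle threshold p ~ 1/n).


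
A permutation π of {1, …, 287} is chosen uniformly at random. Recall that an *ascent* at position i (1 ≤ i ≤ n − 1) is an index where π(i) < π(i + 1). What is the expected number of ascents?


Write X = Σ X_I over i = 1, …, 286, with X_I the indicator of one ascent.
There are 286 indicators.
For each fixed i, the pair (π(i), π(i+1)) is a uniformly random ordered pair of distinct values from {1, …, 287}; by symmetry P[π(i) < π(i+1)] = 1/2.
By linearity: E[X] = 286 · (1/2) = (287 − 1) · (1/2) = 143 ≈ 143.000.

E[X] = 143 = 143.000.


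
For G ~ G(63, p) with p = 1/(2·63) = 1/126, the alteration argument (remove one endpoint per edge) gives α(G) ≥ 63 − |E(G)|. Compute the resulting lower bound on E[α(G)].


E[|E(G)|] = C(63, 2)·p = 1953 · (1/126) = 31/2.
E[α(G)] ≥ n − E[|E(G)|] = 63 − 31/2 = 95/2.
Numerically: ≈ 47.500000.
(This is only a lower bound; the true E[α(G)] may be larger.)

E[α(G)] ≥ 95/2 ≈ 47.500000.


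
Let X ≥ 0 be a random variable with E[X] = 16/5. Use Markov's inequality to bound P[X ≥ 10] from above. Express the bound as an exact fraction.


μ = E[X] = 16/5, a = 10.
Markov: P[X ≥ 10] ≤ μ/a = (16/5)/10 = 8/25.
Numerically: ≈ 0.3200.
(Since a = 10 > μ = 3.2000, the bound 8/25 is < 1 and informative.)

P[X ≥ 10] ≤ 8/25 ≈ 0.3200.


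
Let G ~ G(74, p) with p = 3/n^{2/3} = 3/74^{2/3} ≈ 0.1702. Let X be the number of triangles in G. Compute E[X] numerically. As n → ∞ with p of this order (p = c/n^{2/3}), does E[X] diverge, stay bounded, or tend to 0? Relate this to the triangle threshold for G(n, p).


Number of potential triangles: C(74, 3) = 64824.
Each occurs with probability p³ ≈ (0.1702)³ ≈ 4.930606e-03.
By linearity: E[X] = C(74, 3)·p³ ≈ 64824 · 4.930606e-03 ≈ 319.6216.
Since α = 2/3 < 1, p = c/n^{2/3} ≫ 1/n is above the triangle threshold p ~ 1/n. Asymptotically E[X] ~ (c³/6)·n^{3(1−α)} = (3³/6)·n^{1} → ∞; triangles are abundant w.h.p.

E[X] ≈ 319.6216; in regime p = Θ(1/n^{2/3}) E[X] diverges (above the triangle threshold p ~ 1/n).


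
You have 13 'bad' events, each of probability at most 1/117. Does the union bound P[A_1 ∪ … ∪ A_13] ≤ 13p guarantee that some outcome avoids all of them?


Union bound: P[∪_{i=1}^{13} A_i] ≤ Σ_i P[A_i] ≤ 13·p = 13·(1/117) = 1/9.
Numerically: 1/9 ≈ 0.1111111.
Is 1/9 < 1? YES.
Since P[∪ A_i] ≤ 1/9 < 1, the complement has P[∩ A_i^c] ≥ 1 − 1/9 = 8/9 > 0, so some outcome avoids every A_i.

13·p = 1/9 ≈ 0.1111111; existence CERTIFIED by the union bound.


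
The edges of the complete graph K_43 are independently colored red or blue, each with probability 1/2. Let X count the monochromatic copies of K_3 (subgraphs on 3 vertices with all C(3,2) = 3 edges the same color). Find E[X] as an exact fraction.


Let X = Σ_S X_S over the C(43, 3) = 12341 subsets S of size 3, where X_S = 1 if the K_3 on S is monochromatic.
For a fixed S, the K_3 on S has C(3, 2) = 3 edges. P[all 3 edges red] = (1/2)^3, and likewise for blue, so P[monochromatic] = 2·(1/2)^3 = 2^{1 − 3} = 1/4.
Summing: E[X] = C(43, 3) · 2^{1 − 3} = 12341 · 1/4 = 12341/4.
Numerically: E[X] ≈ 3085.2500.

E[X] = C(43,3)·2^(1−C(3,2)) = 12341/4 ≈ 3085.2500.


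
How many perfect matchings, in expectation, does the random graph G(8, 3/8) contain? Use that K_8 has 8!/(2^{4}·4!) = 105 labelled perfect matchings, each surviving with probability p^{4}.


K_8 has 8!/(2^{4}·4!) = 105 labelled perfect matchings.
For each such perfect matching H, let X_H = 1 if all 4 edges of H are present in G. Then P[X_H = 1] = p^{4} = (3/8)^{4} = 81/4096.
Summing the indicators: E[X] = Σ_H E[X_H] = 105 · p^{4} = 105 · 81/4096 = 8505/4096.
Numerically: E[X] ≈ 2.0764.

E[X] = 105 · (3/8)^{4} = 8505/4096 ≈ 2.0764.


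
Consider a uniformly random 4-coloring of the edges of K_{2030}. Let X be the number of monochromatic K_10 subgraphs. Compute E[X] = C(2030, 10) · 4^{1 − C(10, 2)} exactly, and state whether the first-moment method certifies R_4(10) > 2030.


E[X] = C(2030, 10) · 4^{1 − 45} = 320298626039392096327195965 · 4^{−44} = 320298626039392096327195965/309485009821345068724781056.
As a reduced fraction: E[X] = 320298626039392096327195965/309485009821345068724781056 ≈ 1.0349.
Is E[X] < 1? NO.
Since E[X] ≥ 1, the first-moment bound is inconclusive at n = 2030; it does NOT by itself certify R_4(10) > 2030.

E[X] = 320298626039392096327195965/309485009821345068724781056 ≈ 1.0349; E[X] ≥ 1; first-moment method inconclusive here.


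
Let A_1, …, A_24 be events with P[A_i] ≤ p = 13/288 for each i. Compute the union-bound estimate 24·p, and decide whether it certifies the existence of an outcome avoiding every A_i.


Union bound: P[∪_{i=1}^{24} A_i] ≤ Σ_i P[A_i] ≤ 24·p = 24·(13/288) = 13/12.
Numerically: 13/12 ≈ 1.08333.
Is 13/12 < 1? NO.
Since the bound 13/12 is ≥ 1, the union bound is uninformative here; it does NOT by itself certify existence.

24·p = 13/12 ≈ 1.08333; existence NOT certified by the union bound.


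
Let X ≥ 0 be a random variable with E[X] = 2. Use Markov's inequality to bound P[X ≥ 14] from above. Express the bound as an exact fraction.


μ = E[X] = 2, a = 14.
Markov: P[X ≥ 14] ≤ μ/a = (2)/14 = 1/7.
Numerically: ≈ 0.1429.
(Since a = 14 > μ = 2.0000, the bound 1/7 is < 1 and informative.)

P[X ≥ 14] ≤ 1/7 ≈ 0.1429.


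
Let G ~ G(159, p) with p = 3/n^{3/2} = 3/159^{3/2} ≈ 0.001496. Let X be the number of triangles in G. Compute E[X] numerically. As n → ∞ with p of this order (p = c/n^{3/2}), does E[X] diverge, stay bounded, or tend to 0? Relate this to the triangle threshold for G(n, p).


Number of potential triangles: C(159, 3) = 657359.
Each occurs with probability p³ ≈ (0.001496)³ ≈ 3.350246e-09.
By linearity: E[X] = C(159, 3)·p³ ≈ 657359 · 3.350246e-09 ≈ 0.0022.
Since α = 3/2 > 1, p = c/n^{3/2} = o(1/n) is below the triangle threshold p ~ 1/n. Asymptotically E[X] ~ (c³/6)·n^{3(1−α)} = (3³/6)·n^{-1.5} → 0, so by Markov's inequality G has no triangles w.h.p.

E[X] ≈ 0.0022; in regime p = Θ(1/n^{3/2}) E[X] tends to 0 (below the triangle threshold p ~ 1/n).


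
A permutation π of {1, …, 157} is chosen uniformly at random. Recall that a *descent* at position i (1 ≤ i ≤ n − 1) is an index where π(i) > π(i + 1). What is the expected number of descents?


Write X = Σ X_I over i = 1, …, 156, with X_I the indicator of one descent.
There are 156 indicators.
For each fixed i, the pair (π(i), π(i+1)) is a uniformly random ordered pair of distinct values from {1, …, 157}; by symmetry P[π(i) > π(i+1)] = 1/2.
By linearity: E[X] = 156 · (1/2) = (157 − 1) · (1/2) = 78 ≈ 78.000000.

E[X] = 78 = 78.000000.


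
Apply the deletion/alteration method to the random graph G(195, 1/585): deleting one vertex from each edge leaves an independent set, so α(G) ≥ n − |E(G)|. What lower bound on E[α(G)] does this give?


E[|E(G)|] = C(195, 2)·p = 18915 · (1/585) = 97/3.
E[α(G)] ≥ n − E[|E(G)|] = 195 − 97/3 = 488/3.
Numerically: ≈ 162.667.
(This is only a lower bound; the true E[α(G)] may be larger.)

E[α(G)] ≥ 488/3 ≈ 162.667.


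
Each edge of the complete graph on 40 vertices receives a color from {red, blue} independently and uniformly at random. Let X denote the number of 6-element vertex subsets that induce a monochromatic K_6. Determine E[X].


Let X = Σ_S X_S over the C(40, 6) = 3838380 subsets S of size 6, where X_S = 1 if the K_6 on S is monochromatic.
For a fixed S, the K_6 on S has C(6, 2) = 15 edges. P[all 15 edges red] = (1/2)^15, and likewise for blue, so P[monochromatic] = 2·(1/2)^15 = 2^{1 − 15} = 1/16384.
By linearity: E[X] = C(40, 6) · 2^{1 − 15} = 3838380 · 1/16384 = 959595/4096.
Numerically: E[X] ≈ 234.276.

E[X] = C(40,6)·2^(1−C(6,2)) = 959595/4096 ≈ 234.276.


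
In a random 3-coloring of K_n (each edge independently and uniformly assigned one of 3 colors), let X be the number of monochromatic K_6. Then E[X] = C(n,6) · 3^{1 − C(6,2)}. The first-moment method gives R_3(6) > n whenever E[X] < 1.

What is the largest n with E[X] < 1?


We need C(n, 6) · 3^{1 − 15} < 1, i.e. C(n, 6) < 3^{15 − 1} = 4782969.
Check values of n near the boundary:
  n = 36: C(36, 6) = 1947792; 1947792 < 4782969? YES
  n = 37: C(37, 6) = 2324784; 2324784 < 4782969? YES
  n = 38: C(38, 6) = 2760681; 2760681 < 4782969? YES
  n = 39: C(39, 6) = 3262623; 3262623 < 4782969? YES
  n = 40: C(40, 6) = 3838380; 3838380 < 4782969? YES
  n = 41: C(41, 6) = 4496388; 4496388 < 4782969? YES
  n = 42: C(42, 6) = 5245786; 5245786 < 4782969? NO
  n = 43: C(43, 6) = 6096454; 6096454 < 4782969? NO
  n = 44: C(44, 6) = 7059052; 7059052 < 4782969? NO
The largest n with C(n, 6) < 4782969 is n = 41 (where E[X] = 1498796/1594323 ≈ 0.9400830). Hence R_3(6) > 41, i.e. R_3(6) ≥ 42.

Largest n = 41; hence R_3(6) > 41.


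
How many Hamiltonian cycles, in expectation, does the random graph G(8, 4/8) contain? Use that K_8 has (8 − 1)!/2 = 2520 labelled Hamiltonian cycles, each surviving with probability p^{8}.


K_8 has (8 − 1)!/2 = 2520 labelled Hamiltonian cycles.
For each such Hamiltonian cycle H, let X_H = 1 if all 8 edges of H are present in G. Then P[X_H = 1] = p^{8} = (1/2)^{8} = 1/256.
By linearity: E[X] = Σ_H E[X_H] = 2520 · p^{8} = 2520 · 1/256 = 315/32.
Numerically: E[X] ≈ 9.84375.

E[X] = 2520 · (1/2)^{8} = 315/32 ≈ 9.84375.


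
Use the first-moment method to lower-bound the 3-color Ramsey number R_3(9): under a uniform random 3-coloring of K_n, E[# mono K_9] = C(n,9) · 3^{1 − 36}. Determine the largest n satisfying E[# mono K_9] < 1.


We need C(n, 9) · 3^{1 − 36} < 1, i.e. C(n, 9) < 3^{36 − 1} = 50031545098999707.
Check values of n near the boundary:
  n = 295: C(295, 9) = 41221140106119260; 41221140106119260 < 50031545098999707? YES
  n = 296: C(296, 9) = 42513789098994080; 42513789098994080 < 50031545098999707? YES
  n = 297: C(297, 9) = 43842345008337645; 43842345008337645 < 50031545098999707? YES
  n = 298: C(298, 9) = 45207677551849890; 45207677551849890 < 50031545098999707? YES
  n = 299: C(299, 9) = 46610674441390059; 46610674441390059 < 50031545098999707? YES
  n = 300: C(300, 9) = 48052241692154700; 48052241692154700 < 50031545098999707? YES
  n = 301: C(301, 9) = 49533303936090975; 49533303936090975 < 50031545098999707? YES
  n = 302: C(302, 9) = 51054804739588650; 51054804739588650 < 50031545098999707? NO
  n = 303: C(303, 9) = 52617706925494425; 52617706925494425 < 50031545098999707? NO
  n = 304: C(304, 9) = 54222992899492560; 54222992899492560 < 50031545098999707? NO
The largest n with C(n, 9) < 50031545098999707 is n = 301 (where E[X] = 16511101312030325/16677181699666569 ≈ 0.9900). Hence R_3(9) > 301, i.e. R_3(9) ≥ 302.

Largest n = 301; hence R_3(9) > 301.


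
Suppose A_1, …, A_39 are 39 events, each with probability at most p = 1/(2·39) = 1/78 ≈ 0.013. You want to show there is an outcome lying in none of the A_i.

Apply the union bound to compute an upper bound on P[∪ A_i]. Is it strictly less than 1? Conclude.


Union bound: P[∪_{i=1}^{39} A_i] ≤ Σ_i P[A_i] ≤ 39·p = 39·(1/78) = 1/2.
Numerically: 1/2 ≈ 0.500.
Is 1/2 < 1? YES.
Since P[∪ A_i] ≤ 1/2 < 1, the complement has P[∩ A_i^c] ≥ 1 − 1/2 = 1/2 > 0, so some outcome avoids every A_i.

39·p = 1/2 ≈ 0.500; existence CERTIFIED by the union bound.


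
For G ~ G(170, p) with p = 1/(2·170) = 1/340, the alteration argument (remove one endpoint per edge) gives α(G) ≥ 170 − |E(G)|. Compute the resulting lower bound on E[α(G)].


E[|E(G)|] = C(170, 2)·p = 14365 · (1/340) = 169/4.
E[α(G)] ≥ n − E[|E(G)|] = 170 − 169/4 = 511/4.
Numerically: ≈ 127.75000.
(This is only a lower bound; the true E[α(G)] may be larger.)

E[α(G)] ≥ 511/4 ≈ 127.75000.


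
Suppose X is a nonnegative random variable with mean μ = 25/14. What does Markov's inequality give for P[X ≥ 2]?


μ = E[X] = 25/14, a = 2.
Markov: P[X ≥ 2] ≤ μ/a = (25/14)/2 = 25/28.
Numerically: ≈ 0.89286.
(Since a = 2 > μ = 1.78571, the bound 25/28 is < 1 and informative.)

P[X ≥ 2] ≤ 25/28 ≈ 0.89286.


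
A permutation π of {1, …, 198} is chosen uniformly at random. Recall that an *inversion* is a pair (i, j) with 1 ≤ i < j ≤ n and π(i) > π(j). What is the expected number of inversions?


Write X = Σ X_I over the C(198, 2) = 19503 pairs i < j, with X_I the indicator of one inversion.
There are 19503 indicators.
For each fixed pair i < j, the values π(i) and π(j) are two distinct elements of {1, …, 198} in uniformly random order; by symmetry P[π(i) > π(j)] = 1/2.
By linearity: E[X] = 19503 · (1/2) = C(198, 2) · (1/2) = 19503/2 = 19503/2 ≈ 9751.500000.

E[X] = 19503/2 = 9751.500000.


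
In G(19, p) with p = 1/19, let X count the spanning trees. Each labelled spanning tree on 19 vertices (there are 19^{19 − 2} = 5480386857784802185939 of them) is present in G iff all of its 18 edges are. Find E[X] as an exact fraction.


K_19 has 19^{19 − 2} = 5480386857784802185939 labelled spanning trees.
For each such spanning tree H, let X_H = 1 if all 18 edges of H are present in G. Then P[X_H = 1] = p^{18} = (1/19)^{18} = 1/104127350297911241532841.
Summing the indicators: E[X] = Σ_H E[X_H] = 5480386857784802185939 · p^{18} = 5480386857784802185939 · 1/104127350297911241532841 = 1/19.
Numerically: E[X] ≈ 0.0526316.

E[X] = 5480386857784802185939 · (1/19)^{18} = 1/19 ≈ 0.0526316.


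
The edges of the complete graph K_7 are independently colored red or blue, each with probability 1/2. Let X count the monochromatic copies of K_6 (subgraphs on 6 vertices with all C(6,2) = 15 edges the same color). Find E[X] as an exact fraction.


Let X = Σ_S X_S over the C(7, 6) = 7 subsets S of size 6, where X_S = 1 if the K_6 on S is monochromatic.
For a fixed S, the K_6 on S has C(6, 2) = 15 edges. P[all 15 edges red] = (1/2)^15, and likewise for blue, so P[monochromatic] = 2·(1/2)^15 = 2^{1 − 15} = 1/16384.
Summing: E[X] = C(7, 6) · 2^{1 − 15} = 7 · 1/16384 = 7/16384.
Numerically: E[X] ≈ 0.0004.

E[X] = C(7,6)·2^(1−C(6,2)) = 7/16384 ≈ 0.0004.


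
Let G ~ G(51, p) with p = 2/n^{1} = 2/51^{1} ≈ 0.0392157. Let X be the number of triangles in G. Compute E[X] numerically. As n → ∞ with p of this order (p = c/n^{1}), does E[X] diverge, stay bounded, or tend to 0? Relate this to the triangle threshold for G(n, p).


Number of potential triangles: C(51, 3) = 20825.
Each occurs with probability p³ ≈ (0.0392157)³ ≈ 6.03086294e-05.
By linearity: E[X] = C(51, 3)·p³ ≈ 20825 · 6.03086294e-05 ≈ 1.255927.
Here α = 1, so p = 2/n is exactly at the triangle threshold p ~ 1/n. Asymptotically E[X] → c³/6 = 2³/6 = 4/3 ≈ 1.333333, a bounded constant. In this regime the triangle count is asymptotically Poisson(c³/6).

E[X] ≈ 1.255927; in regime p = Θ(1/n^{1}) E[X] stays bounded (at the triangle threshold p ~ 1/n).


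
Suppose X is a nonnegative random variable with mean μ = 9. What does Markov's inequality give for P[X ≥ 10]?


μ = E[X] = 9, a = 10.
Markov: P[X ≥ 10] ≤ μ/a = (9)/10 = 9/10.
Numerically: ≈ 0.900000.
(Since a = 10 > μ = 9.000000, the bound 9/10 is < 1 and informative.)

P[X ≥ 10] ≤ 9/10 ≈ 0.900000.


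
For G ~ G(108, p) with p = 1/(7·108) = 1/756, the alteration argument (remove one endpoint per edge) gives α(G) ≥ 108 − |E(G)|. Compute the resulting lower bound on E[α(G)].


E[|E(G)|] = C(108, 2)·p = 5778 · (1/756) = 107/14.
E[α(G)] ≥ n − E[|E(G)|] = 108 − 107/14 = 1405/14.
Numerically: ≈ 100.35714.
(This is only a lower bound; the true E[α(G)] may be larger.)

E[α(G)] ≥ 1405/14 ≈ 100.35714.


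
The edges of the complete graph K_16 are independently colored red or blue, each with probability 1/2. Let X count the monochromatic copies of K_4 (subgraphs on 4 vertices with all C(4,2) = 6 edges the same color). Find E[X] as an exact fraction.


Let X = Σ_S X_S over the C(16, 4) = 1820 subsets S of size 4, where X_S = 1 if the K_4 on S is monochromatic.
For a fixed S, the K_4 on S has C(4, 2) = 6 edges. P[all 6 edges red] = (1/2)^6, and likewise for blue, so P[monochromatic] = 2·(1/2)^6 = 2^{1 − 6} = 1/32.
By linearity of expectation: E[X] = C(16, 4) · 2^{1 − 6} = 1820 · 1/32 = 455/8.
Numerically: E[X] ≈ 56.875000.

E[X] = C(16,4)·2^(1−C(4,2)) = 455/8 ≈ 56.875000.


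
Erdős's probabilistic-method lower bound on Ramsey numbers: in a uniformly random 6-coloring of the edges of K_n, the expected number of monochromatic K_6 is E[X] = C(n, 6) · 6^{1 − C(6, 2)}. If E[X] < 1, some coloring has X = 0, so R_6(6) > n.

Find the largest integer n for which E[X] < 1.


We need C(n, 6) · 6^{1 − 15} < 1, i.e. C(n, 6) < 6^{15 − 1} = 78364164096.
Check values of n near the boundary:
  n = 192: C(192, 6) = 64300886496; 64300886496 < 78364164096? YES
  n = 193: C(193, 6) = 66364016544; 66364016544 < 78364164096? YES
  n = 194: C(194, 6) = 68482017072; 68482017072 < 78364164096? YES
  n = 195: C(195, 6) = 70656049360; 70656049360 < 78364164096? YES
  n = 196: C(196, 6) = 72887293024; 72887293024 < 78364164096? YES
  n = 197: C(197, 6) = 75176946208; 75176946208 < 78364164096? YES
  n = 198: C(198, 6) = 77526225777; 77526225777 < 78364164096? YES
  n = 199: C(199, 6) = 79936367511; 79936367511 < 78364164096? NO
  n = 200: C(200, 6) = 82408626300; 82408626300 < 78364164096? NO
The largest n with C(n, 6) < 78364164096 is n = 198 (where E[X] = 25842075259/26121388032 ≈ 0.98931). Hence R_6(6) > 198, i.e. R_6(6) ≥ 199.

Largest n = 198; hence R_6(6) > 198.
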